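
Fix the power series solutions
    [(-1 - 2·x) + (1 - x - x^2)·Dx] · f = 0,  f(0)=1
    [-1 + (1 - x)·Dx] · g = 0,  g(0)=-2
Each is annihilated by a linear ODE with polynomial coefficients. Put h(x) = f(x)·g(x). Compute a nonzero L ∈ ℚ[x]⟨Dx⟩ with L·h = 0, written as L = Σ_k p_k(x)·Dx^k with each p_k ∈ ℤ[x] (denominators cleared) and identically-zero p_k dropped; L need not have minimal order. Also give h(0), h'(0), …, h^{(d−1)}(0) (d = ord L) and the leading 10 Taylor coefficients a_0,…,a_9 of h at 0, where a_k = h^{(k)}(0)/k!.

L = (-2 + 3·x^2) + (1 - 2·x + x^3)·Dx  (order 1).
h: a_k = -2, -4, -8, -14, -24, -40, -66, -108, -176, -286, …
ICs: h(0) = -2.

f: a_k = 1, 1, 2, 3, 5, 8, 13, 21, 34, 55, …
g: a_k = -2, -2, -2, -2, -2, -2, -2, -2, -2, -2, …
Product ⇒ symmetric product L₀, ord ≤ 1.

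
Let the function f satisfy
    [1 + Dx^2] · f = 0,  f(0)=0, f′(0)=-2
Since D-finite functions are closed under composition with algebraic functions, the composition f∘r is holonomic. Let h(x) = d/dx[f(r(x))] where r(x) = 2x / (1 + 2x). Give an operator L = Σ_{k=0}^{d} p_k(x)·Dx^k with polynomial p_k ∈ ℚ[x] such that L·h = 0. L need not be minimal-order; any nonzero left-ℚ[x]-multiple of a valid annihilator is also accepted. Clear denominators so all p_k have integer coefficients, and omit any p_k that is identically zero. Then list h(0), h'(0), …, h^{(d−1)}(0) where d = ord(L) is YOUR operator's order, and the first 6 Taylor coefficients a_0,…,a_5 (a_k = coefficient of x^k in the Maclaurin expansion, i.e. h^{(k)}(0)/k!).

f: a_k = 0, -2, 0, 1/3, 0, -1/60, …
f∘r: x↦r, Dx↦Dx/r' in L_f ⇒ L₀.
h=h₀': d/dx-closure on L₀ ⇒ L.
L = (28 + 96·x + 96·x^2) + (12 + 72·x + 144·x^2 + 96·x^3)·Dx + (1 + 8·x + 24·x^2 + 32·x^3 + 16·x^4)·Dx^2  (order 2).
h: a_k = -4, 16, -40, 64, -8/3, -480, …
ICs: h(0) = -4, h′(0) = 16.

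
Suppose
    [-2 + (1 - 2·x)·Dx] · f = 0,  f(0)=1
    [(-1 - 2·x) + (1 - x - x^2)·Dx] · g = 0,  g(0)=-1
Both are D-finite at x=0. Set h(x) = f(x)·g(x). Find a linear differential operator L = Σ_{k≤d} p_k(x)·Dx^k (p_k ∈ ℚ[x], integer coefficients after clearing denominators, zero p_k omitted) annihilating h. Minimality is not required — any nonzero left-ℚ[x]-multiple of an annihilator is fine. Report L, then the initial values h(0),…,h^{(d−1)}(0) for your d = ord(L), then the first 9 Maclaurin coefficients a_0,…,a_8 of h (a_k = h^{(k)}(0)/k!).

f: a_k = 1, 2, 4, 8, 16, 32, 64, 128, 256, …
g: a_k = -1, -1, -2, -3, -5, -8, -13, -21, -34, …
Sym-product of L_f,L_g gives L₀ (≤ ord 1).
L = (-3 + 2·x + 6·x^2) + (1 - 3·x + x^2 + 2·x^3)·Dx  (order 1).
h: a_k = -1, -3, -8, -19, -43, -94, -201, -423, -880, …
ICs: h(0) = -1.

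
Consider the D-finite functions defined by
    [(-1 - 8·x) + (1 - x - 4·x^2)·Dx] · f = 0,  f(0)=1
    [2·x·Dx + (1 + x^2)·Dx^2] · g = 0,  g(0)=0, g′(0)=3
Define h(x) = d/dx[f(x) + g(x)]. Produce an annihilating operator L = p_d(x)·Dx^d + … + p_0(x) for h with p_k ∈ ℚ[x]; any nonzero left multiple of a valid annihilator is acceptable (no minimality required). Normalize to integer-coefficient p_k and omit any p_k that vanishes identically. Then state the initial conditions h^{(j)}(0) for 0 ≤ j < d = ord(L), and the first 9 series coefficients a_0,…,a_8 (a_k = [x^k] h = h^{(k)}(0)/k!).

f: a_k = 1, 1, 5, 9, 29, 65, 181, 441, 1165, …
g: a_k = 0, 3, 0, -1, 0, 3/5, 0, -3/7, 0, …
L₀ := lclm(L_f,L_g); ord L₀ ≤ 1+2.
h₀' ⇒ L via d/dx closure of L₀.
L = (-10 + 40·x + 478·x^2 + 864·x^3 + 2496·x^4 + 384·x^6) + (28 + 246·x + 316·x^2 + 1182·x^3 + 752·x^4 + 2048·x^5 + 48·x^6 + 384·x^7)·Dx + (-5 - 8·x - 32·x^2 + 104·x^3 + 197·x^4 + 128·x^5 + 288·x^6 + 16·x^7 + 64·x^8)·Dx^2  (order 2).
h: a_k = 4, 10, 24, 116, 328, 1086, 3084, 9320, 26364, …
ICs: h(0) = 4, h′(0) = 10.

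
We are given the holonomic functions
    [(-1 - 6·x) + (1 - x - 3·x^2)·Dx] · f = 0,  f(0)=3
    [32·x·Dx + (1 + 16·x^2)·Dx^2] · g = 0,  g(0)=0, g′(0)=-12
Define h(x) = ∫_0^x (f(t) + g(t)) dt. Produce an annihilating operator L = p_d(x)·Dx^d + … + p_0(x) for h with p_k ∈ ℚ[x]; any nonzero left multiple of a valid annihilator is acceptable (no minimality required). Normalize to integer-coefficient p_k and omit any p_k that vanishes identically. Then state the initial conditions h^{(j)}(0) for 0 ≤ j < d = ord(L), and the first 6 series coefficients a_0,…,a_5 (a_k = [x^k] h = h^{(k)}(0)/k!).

L = (-128 + 512·x + 10560·x^2 + 25344·x^3 + 95904·x^4 + 41472·x^6)·Dx^2 + (37 + 208·x - 206·x^2 + 1476·x^3 + 24336·x^4 + 66528·x^5 + 6912·x^6 + 41472·x^7)·Dx^3 + (-4 - 21·x - 198·x^2 - 90·x^3 - 1775·x^4 + 4080·x^5 + 6336·x^6 + 2304·x^7 + 6912·x^8)·Dx^4  (order 4).
h: a_k = 0, 3, -9/2, 4, 85/4, 57/5, …
ICs: h(0) = 0, h′(0) = 3, h′′(0) = -9, h′′′(0) = 24.

f: a_k = 3, 3, 12, 21, 57, 120, …
g: a_k = 0, -12, 0, 64, 0, -3072/5, …
L₀ := lclm(L_f,L_g); ord L₀ ≤ 1+2.
Integrate: L := L₀·Dx.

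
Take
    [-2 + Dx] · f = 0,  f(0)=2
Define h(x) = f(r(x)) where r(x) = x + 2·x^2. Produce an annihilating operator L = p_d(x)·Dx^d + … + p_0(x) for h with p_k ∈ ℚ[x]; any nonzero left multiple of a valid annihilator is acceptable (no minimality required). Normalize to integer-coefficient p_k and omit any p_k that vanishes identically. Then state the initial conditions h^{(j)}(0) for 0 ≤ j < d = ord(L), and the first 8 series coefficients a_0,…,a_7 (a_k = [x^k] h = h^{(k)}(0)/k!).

f: a_k = 2, 4, 4, 8/3, 4/3, 8/15, 8/45, 16/315, …
h₀=f(r): pull back L_f along r ⇒ L₀.
L = (-2 - 8·x) + Dx  (order 1).
h: a_k = 2, 4, 12, 56/3, 100/3, 216/5, 2648/45, 20848/315, …
ICs: h(0) = 2.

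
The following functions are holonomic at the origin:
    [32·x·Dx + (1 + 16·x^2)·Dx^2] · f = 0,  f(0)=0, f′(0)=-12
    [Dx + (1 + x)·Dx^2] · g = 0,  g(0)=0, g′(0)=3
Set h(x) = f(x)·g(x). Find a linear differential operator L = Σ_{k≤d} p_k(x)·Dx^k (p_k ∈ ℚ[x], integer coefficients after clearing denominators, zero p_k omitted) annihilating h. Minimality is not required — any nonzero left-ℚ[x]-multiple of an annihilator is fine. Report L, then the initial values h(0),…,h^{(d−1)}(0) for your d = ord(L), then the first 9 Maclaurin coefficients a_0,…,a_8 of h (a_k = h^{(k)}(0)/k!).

L = (4224 + 8384·x + 204800·x^2 + 531456·x^3 + 491520·x^4 + 212992·x^5 + 262144·x^7)·Dx + (4098 + 28864·x + 258368·x^2 + 1045504·x^3 + 1798144·x^4 + 1523712·x^5 + 573440·x^6 + 786432·x^7 + 917504·x^8)·Dx^2 + (132 + 8644·x + 37632·x^2 + 196032·x^3 + 614400·x^4 + 955392·x^5 + 786432·x^6 + 540672·x^7 + 786432·x^8 + 524288·x^9)·Dx^3 + (65 + 258·x + 2497·x^2 + 8576·x^3 + 30336·x^4 + 76800·x^5 + 118272·x^6 + 98304·x^7 + 98304·x^8 + 131072·x^9 + 65536·x^10)·Dx^4  (order 4).
h: a_k = 0, 0, -36, 18, 180, -87, -8932/5, 4398/5, 20484, …
ICs: h(0) = 0, h′(0) = 0, h′′(0) = -72, h′′′(0) = 108.

f: a_k = 0, -12, 0, 64, 0, -3072/5, 0, 49152/7, 0, …
g: a_k = 0, 3, -3/2, 1, -3/4, 3/5, -1/2, 3/7, -3/8, …
f·g: L₀ = L_f ⊗_s L_g, ord ≤ 2·2.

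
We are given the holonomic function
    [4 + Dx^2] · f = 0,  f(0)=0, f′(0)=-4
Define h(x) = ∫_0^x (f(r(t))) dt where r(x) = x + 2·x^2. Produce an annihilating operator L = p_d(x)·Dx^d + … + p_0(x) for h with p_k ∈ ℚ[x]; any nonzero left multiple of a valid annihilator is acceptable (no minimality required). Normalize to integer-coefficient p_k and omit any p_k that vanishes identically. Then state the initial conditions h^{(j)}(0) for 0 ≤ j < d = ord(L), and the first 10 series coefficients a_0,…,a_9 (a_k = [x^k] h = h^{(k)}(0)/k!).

L = (4 + 48·x + 192·x^2 + 256·x^3)·Dx - 4·Dx^2 + (1 + 4·x)·Dx^3  (order 3).
h: a_k = 0, 0, -2, -8/3, 2/3, 16/5, 236/45, 16/7, -838/315, -1888/405, …
ICs: h(0) = 0, h′(0) = 0, h′′(0) = -4.

f: a_k = 0, -4, 0, 8/3, 0, -8/15, 0, 16/315, 0, -8/2835, …
h₀=f(r): pull back L_f along r ⇒ L₀.
h=∫₀ˣh₀: take L = L₀·Dx.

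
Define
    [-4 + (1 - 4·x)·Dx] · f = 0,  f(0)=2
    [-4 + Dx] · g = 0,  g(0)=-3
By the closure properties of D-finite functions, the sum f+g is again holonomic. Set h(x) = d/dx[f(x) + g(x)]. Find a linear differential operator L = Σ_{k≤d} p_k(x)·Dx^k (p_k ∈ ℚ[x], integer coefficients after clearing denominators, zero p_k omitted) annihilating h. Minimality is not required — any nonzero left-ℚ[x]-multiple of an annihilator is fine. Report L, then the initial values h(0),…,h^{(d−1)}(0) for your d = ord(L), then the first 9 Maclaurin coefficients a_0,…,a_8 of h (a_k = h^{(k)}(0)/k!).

L = (64 + 128·x) + (-20 - 32·x + 64·x^2)·Dx + (1 - 16·x^2)·Dx^2  (order 2).
h: a_k = -4, 16, 288, 1920, 10112, 245248/5, 3439616/15, 110096384/105, 495450112/105, …
ICs: h(0) = -4, h′(0) = 16.

f: a_k = 2, 8, 32, 128, 512, 2048, 8192, 32768, 131072, …
g: a_k = -3, -12, -24, -32, -32, -128/5, -256/15, -1024/105, -512/105, …
f+g: L₀ = lclm(L_f,L_g), ord ≤ 1+1.
Differentiate: ansatz ord ≤ ord L₀ ⇒ L.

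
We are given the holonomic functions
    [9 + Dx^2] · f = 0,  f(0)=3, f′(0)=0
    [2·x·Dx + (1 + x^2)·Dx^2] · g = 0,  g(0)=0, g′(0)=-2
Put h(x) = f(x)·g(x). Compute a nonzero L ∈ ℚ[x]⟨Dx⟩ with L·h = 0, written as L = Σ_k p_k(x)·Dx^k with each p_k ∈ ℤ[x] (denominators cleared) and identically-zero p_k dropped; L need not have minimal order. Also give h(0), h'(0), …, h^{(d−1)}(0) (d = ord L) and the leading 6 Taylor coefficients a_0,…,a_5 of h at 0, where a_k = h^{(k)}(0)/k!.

f: a_k = 3, 0, -27/2, 0, 81/8, 0, …
g: a_k = 0, -2, 0, 2/3, 0, -2/5, …
Product ⇒ symmetric product L₀, ord ≤ 4.
L = (1170 + 3834·x^2 + 4779·x^4 + 2916·x^6 + 729·x^8) + (396·x + 1044·x^3 + 972·x^5 + 324·x^7)·Dx + (220 + 768·x^2 + 1026·x^4 + 648·x^6 + 162·x^8)·Dx^2 + (44·x + 116·x^3 + 108·x^5 + 36·x^7)·Dx^3 + (10 + 38·x^2 + 55·x^4 + 36·x^6 + 9·x^8)·Dx^4  (order 4).
h: a_k = 0, -6, 0, 29, 0, -609/20, …
ICs: h(0) = 0, h′(0) = -6, h′′(0) = 0, h′′′(0) = 174.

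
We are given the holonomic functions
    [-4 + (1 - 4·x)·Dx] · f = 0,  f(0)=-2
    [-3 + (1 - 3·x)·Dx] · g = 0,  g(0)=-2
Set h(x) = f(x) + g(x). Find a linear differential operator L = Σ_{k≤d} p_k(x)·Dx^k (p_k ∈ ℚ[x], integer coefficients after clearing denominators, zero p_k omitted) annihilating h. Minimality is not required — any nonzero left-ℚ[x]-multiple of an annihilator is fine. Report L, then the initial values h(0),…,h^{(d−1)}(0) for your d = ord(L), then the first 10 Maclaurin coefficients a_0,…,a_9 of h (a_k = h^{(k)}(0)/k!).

f: a_k = -2, -8, -32, -128, -512, -2048, -8192, -32768, -131072, -524288, …
g: a_k = -2, -6, -18, -54, -162, -486, -1458, -4374, -13122, -39366, …
f+g: L₀ = lclm(L_f,L_g), ord ≤ 1+1.
L = -24 + (14 - 48·x)·Dx + (-1 + 7·x - 12·x^2)·Dx^2  (order 2).
h: a_k = -4, -14, -50, -182, -674, -2534, -9650, -37142, -144194, -563654, …
ICs: h(0) = -4, h′(0) = -14.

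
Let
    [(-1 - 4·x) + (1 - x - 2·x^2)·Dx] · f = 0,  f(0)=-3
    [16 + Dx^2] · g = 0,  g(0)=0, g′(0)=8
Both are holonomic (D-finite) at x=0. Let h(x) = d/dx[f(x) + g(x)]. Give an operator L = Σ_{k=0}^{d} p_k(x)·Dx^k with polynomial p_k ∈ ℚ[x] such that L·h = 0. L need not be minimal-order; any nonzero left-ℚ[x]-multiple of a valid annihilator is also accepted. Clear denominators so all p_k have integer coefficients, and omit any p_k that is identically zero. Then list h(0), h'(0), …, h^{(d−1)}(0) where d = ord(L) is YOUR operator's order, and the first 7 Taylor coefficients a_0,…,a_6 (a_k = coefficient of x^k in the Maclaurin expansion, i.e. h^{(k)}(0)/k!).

L = (2880 + 9600·x + 20736·x^2 + 7680·x^3 + 15360·x^4 + 18432·x^5 + 12288·x^6) + (-368 - 1040·x + 2400·x^2 + 2048·x^3 - 2560·x^4 + 1536·x^5 + 7168·x^6 + 4096·x^7)·Dx + (180 + 600·x + 1296·x^2 + 480·x^3 + 960·x^4 + 1152·x^5 + 768·x^6)·Dx^2 + (-23 - 65·x + 150·x^2 + 128·x^3 - 160·x^4 + 96·x^5 + 448·x^6 + 256·x^7)·Dx^3  (order 3).
h: a_k = 5, -18, -109, -132, -689/3, -774, -82373/45, …
ICs: h(0) = 5, h′(0) = -18, h′′(0) = -218.

f: a_k = -3, -3, -9, -15, -33, -63, -129, …
g: a_k = 0, 8, 0, -64/3, 0, 256/15, 0, …
h₀=f+g: left-lcm gives L₀, ord ≤ 3.
h=h₀': d/dx-closure on L₀ ⇒ L.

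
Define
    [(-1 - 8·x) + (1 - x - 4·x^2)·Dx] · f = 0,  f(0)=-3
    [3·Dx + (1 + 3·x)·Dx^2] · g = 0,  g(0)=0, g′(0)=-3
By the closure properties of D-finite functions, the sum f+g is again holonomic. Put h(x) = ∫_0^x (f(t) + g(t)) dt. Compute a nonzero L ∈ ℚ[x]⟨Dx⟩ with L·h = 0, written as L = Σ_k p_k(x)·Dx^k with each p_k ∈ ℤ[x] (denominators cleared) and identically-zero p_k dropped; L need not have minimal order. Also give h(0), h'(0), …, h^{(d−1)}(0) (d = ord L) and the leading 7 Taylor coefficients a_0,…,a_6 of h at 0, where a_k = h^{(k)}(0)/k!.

f: a_k = -3, -3, -15, -27, -87, -195, -543, …
g: a_k = 0, -3, 9/2, -9, 81/4, -243/5, 243/2, …
f+g: L₀ = lclm(L_f,L_g), ord ≤ 1+2.
h=∫₀ˣh₀: take L = L₀·Dx.
L = (342 + 2178·x + 6624·x^2 + 6336·x^3 + 6912·x^4)·Dx^2 + (36 + 696·x + 4356·x^2 + 10176·x^3 + 12960·x^4 + 11520·x^5)·Dx^3 + (-13 - 101·x - 191·x^2 + 225·x^3 + 1440·x^4 + 2928·x^5 + 2304·x^6)·Dx^4  (order 4).
h: a_k = 0, -3, -3, -7/2, -9, -267/20, -203/5, …
ICs: h(0) = 0, h′(0) = -3, h′′(0) = -6, h′′′(0) = -21.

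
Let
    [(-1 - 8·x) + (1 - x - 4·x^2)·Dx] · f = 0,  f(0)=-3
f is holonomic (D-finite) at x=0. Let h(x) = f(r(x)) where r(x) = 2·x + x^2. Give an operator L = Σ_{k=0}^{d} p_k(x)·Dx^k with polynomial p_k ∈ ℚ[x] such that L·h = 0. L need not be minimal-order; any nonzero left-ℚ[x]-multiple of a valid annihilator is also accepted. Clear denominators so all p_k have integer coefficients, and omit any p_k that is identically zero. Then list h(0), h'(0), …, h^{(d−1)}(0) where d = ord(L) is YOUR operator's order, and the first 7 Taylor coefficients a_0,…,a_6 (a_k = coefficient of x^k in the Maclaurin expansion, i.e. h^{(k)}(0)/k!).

f: a_k = -3, -3, -15, -27, -87, -195, -543, …
Change of var in L_f (x↦r) gives L₀.
L = (2 + 34·x + 48·x^2 + 16·x^3) + (-1 + 2·x + 17·x^2 + 16·x^3 + 4·x^4)·Dx  (order 1).
h: a_k = -3, -6, -63, -276, -1731, -9186, -52467, …
ICs: h(0) = -3.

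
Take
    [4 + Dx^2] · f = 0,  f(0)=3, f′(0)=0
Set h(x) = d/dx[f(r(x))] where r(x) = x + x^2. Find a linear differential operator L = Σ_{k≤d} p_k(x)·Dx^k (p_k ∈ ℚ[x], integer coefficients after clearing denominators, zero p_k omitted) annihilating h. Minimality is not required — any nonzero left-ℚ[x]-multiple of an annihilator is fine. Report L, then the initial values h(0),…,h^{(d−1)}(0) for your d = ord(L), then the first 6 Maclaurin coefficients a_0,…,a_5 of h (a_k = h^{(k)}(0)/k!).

L = (16 + 32·x + 96·x^2 + 128·x^3 + 64·x^4) + (-6 - 12·x)·Dx + (1 + 4·x + 4·x^2)·Dx^2  (order 2).
h: a_k = 0, -12, -36, -16, 40, 352/5, …
ICs: h(0) = 0, h′(0) = -12.

f: a_k = 3, 0, -6, 0, 2, 0, …
Substitute x→r, Dx→(1/r')Dx; clear ⇒ L₀.
Derive L from L₀ (diff closure).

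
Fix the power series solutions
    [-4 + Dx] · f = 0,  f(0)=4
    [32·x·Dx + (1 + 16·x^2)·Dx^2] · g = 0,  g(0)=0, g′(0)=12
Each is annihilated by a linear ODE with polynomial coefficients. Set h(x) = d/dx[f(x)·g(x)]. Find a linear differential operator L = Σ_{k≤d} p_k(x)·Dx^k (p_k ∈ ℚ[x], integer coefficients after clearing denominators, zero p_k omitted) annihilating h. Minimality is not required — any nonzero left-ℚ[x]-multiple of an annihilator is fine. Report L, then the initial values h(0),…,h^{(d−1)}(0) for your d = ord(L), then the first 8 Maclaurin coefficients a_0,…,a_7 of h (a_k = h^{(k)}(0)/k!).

L = (16 + 320·x - 768·x^2 + 1024·x^3) + (-96·x + 256·x^2 - 512·x^3)·Dx + (-1 + 4·x - 16·x^2 + 64·x^3)·Dx^2  (order 2).
h: a_k = 48, 384, 384, -2048, 4608, 45056, -380928/5, -14811136/21, …
ICs: h(0) = 48, h′(0) = 384.

f: a_k = 4, 16, 32, 128/3, 128/3, 512/15, 1024/45, 4096/315, …
g: a_k = 0, 12, 0, -64, 0, 3072/5, 0, -49152/7, …
L₀ := L_f ⊗_s L_g (sym. prod.), ord ≤ 2.
Derive L from L₀ (diff closure).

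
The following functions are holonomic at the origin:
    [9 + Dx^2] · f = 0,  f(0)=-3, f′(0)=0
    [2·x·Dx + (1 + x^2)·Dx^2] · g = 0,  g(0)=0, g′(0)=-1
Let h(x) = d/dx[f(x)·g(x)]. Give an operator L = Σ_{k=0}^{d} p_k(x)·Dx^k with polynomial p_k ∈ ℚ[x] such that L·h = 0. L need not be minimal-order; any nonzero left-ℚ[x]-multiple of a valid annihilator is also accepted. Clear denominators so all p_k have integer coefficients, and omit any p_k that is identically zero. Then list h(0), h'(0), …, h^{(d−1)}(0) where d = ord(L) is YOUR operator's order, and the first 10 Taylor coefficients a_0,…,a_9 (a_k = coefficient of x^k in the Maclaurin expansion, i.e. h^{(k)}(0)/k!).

L = (20358 + 86886·x^2 + 157437·x^4 + 155520·x^6 + 96228·x^8 + 36450·x^10 + 6561·x^12) + (6372·x + 25596·x^3 + 39960·x^5 + 32400·x^7 + 14580·x^9 + 2916·x^11)·Dx + (3432 + 15828·x^2 + 31110·x^4 + 33588·x^6 + 22032·x^8 + 8424·x^10 + 1458·x^12)·Dx^2 + (708·x + 2844·x^3 + 4440·x^5 + 3600·x^7 + 1620·x^9 + 324·x^11)·Dx^3 + (130 + 686·x^2 + 1513·x^4 + 1812·x^6 + 1260·x^8 + 486·x^10 + 81·x^12)·Dx^4  (order 4).
h: a_k = 3, 0, -87/2, 0, 609/8, 0, -5343/80, 0, 46671/896, 0, …
ICs: h(0) = 3, h′(0) = 0, h′′(0) = -87, h′′′(0) = 0.

f: a_k = -3, 0, 27/2, 0, -81/8, 0, 243/80, 0, -2187/4480, 0, …
g: a_k = 0, -1, 0, 1/3, 0, -1/5, 0, 1/7, 0, -1/9, …
f·g: L₀ = L_f ⊗_s L_g, ord ≤ 2·2.
Differentiate: ansatz ord ≤ ord L₀ ⇒ L.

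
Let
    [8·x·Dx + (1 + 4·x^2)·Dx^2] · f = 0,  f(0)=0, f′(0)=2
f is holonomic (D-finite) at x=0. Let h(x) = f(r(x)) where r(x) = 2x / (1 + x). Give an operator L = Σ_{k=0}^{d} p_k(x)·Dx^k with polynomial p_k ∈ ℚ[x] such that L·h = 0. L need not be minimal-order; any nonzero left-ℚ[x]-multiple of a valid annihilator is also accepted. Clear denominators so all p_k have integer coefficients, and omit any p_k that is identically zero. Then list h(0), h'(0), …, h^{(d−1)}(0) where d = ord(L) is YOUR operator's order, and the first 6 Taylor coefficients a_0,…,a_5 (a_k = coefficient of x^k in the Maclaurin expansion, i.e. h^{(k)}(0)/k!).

L = (2 + 34·x)·Dx + (1 + 2·x + 17·x^2)·Dx^2  (order 2).
h: a_k = 0, 4, -4, -52/3, 60, 404/5, …
ICs: h(0) = 0, h′(0) = 4.

f: a_k = 0, 2, 0, -8/3, 0, 32/5, …
L₀ from L_f via x↦r, Dx↦r'^{-1}Dx.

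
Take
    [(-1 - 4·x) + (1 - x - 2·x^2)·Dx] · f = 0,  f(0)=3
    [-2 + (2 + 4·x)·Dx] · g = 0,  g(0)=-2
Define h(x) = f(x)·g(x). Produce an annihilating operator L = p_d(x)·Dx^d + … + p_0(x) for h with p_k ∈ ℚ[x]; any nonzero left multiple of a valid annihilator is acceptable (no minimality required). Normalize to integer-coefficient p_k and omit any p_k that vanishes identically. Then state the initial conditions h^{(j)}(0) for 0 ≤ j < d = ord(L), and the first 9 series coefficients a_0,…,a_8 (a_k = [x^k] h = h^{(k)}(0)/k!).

L = (2 + 5·x + 6·x^2) + (-1 - x + 4·x^2 + 4·x^3)·Dx  (order 1).
h: a_k = -6, -12, -21, -48, -345/4, -375/2, -2817/8, -1479/2, -91113/64, …
ICs: h(0) = -6.

f: a_k = 3, 3, 9, 15, 33, 63, 129, 255, 513, …
g: a_k = -2, -2, 1, -1, 5/4, -7/4, 21/8, -33/8, 429/64, …
L₀ := L_f ⊗_s L_g (sym. prod.), ord ≤ 1.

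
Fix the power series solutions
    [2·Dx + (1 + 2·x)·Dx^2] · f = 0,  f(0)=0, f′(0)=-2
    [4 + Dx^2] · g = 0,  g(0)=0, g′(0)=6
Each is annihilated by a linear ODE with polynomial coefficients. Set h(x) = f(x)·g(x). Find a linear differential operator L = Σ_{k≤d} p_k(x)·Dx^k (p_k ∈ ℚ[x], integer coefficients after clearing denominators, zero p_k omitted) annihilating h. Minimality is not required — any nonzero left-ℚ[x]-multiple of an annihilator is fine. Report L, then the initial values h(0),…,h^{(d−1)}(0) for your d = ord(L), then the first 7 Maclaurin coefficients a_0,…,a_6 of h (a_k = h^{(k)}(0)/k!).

f: a_k = 0, -2, 2, -8/3, 4, -32/5, 32/3, …
g: a_k = 0, 6, 0, -4, 0, 4/5, 0, …
h₀=f·g: eliminate ⇒ L₀, order ≤ 2·2.
L = (-48 + 192·x + 1216·x^2 + 2048·x^3 + 1024·x^4) + (32 + 320·x + 768·x^2 + 512·x^3)·Dx + (160·x + 672·x^2 + 1024·x^3 + 512·x^4)·Dx^2 + (8 + 80·x + 192·x^2 + 128·x^3)·Dx^3 + (3 + 28·x + 92·x^2 + 128·x^3 + 64·x^4)·Dx^4  (order 4).
h: a_k = 0, 0, -12, 12, -8, 16, -88/3, …
ICs: h(0) = 0, h′(0) = 0, h′′(0) = -24, h′′′(0) = 72.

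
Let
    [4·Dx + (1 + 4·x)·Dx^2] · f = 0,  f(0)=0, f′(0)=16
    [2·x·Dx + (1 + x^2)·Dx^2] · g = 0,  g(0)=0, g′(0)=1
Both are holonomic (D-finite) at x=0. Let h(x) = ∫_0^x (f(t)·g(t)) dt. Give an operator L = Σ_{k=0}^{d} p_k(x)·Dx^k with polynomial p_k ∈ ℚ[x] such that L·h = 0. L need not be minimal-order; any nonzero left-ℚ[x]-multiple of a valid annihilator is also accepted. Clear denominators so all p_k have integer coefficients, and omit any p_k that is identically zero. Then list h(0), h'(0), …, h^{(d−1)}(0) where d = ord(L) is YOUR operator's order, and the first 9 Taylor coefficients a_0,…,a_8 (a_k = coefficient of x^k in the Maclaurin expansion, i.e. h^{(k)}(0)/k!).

f: a_k = 0, 16, -32, 256/3, -256, 4096/5, -8192/3, 65536/7, -32768, …
g: a_k = 0, 1, 0, -1/3, 0, 1/5, 0, -1/7, 0, …
f·g: L₀ = L_f ⊗_s L_g, ord ≤ 2·2.
∫: right-multiply L₀ by Dx.
L = (144 + 896·x + 560·x^2 + 2304·x^3 + 1920·x^4 + 3328·x^5 + 256·x^7)·Dx^2 + (132 + 304·x + 2252·x^2 + 4144·x^3 + 8896·x^4 + 5952·x^5 + 8960·x^6 + 192·x^7 + 896·x^8)·Dx^3 + (72 + 376·x + 912·x^2 + 2808·x^3 + 3720·x^4 + 6288·x^5 + 3072·x^6 + 4368·x^7 + 192·x^8 + 512·x^9)·Dx^4 + (5 + 48·x + 178·x^2 + 416·x^3 + 729·x^4 + 720·x^5 + 1008·x^6 + 384·x^7 + 516·x^8 + 32·x^9 + 64·x^10)·Dx^5  (order 5).
h: a_k = 0, 0, 0, 16/3, -8, 16, -368/9, 5104/45, -4972/15, …
ICs: h(0) = 0, h′(0) = 0, h′′(0) = 0, h′′′(0) = 32, h′′′′(0) = -192.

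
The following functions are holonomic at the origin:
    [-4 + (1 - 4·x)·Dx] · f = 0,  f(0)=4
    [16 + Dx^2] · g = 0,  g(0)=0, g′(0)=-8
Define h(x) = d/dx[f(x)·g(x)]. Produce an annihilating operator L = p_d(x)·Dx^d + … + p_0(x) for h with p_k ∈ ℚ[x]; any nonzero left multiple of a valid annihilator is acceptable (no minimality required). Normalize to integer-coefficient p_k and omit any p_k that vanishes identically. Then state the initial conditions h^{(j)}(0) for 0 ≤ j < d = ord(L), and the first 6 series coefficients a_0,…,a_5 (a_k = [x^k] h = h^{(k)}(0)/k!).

L = (-16 - 128·x + 256·x^2) + (-8 + 32·x)·Dx + (1 - 8·x + 16·x^2)·Dx^2  (order 2).
h: a_k = -32, -256, -1280, -20480/3, -103424/3, -827392/5, …
ICs: h(0) = -32, h′(0) = -256.

f: a_k = 4, 16, 64, 256, 1024, 4096, …
g: a_k = 0, -8, 0, 64/3, 0, -256/15, …
f·g: L₀ = L_f ⊗_s L_g, ord ≤ 1·2.
h₀' ⇒ L via d/dx closure of L₀.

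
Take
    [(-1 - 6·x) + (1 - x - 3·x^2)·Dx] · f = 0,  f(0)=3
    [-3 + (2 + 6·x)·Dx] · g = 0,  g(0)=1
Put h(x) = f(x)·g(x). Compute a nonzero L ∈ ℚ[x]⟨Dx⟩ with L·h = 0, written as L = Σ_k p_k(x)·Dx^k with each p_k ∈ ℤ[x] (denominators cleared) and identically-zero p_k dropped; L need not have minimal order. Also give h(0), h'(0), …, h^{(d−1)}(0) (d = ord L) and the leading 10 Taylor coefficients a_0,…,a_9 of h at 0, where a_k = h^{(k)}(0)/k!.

L = (5 + 15·x + 27·x^2) + (-2 - 4·x + 12·x^2 + 18·x^3)·Dx  (order 1).
h: a_k = 3, 15/2, 105/8, 651/16, 9033/128, 54417/256, 388533/1024, 2299587/2048, 65648553/32768, 394277493/65536, …
ICs: h(0) = 3.

f: a_k = 3, 3, 12, 21, 57, 120, 291, 651, 1524, 3477, …
g: a_k = 1, 3/2, -9/8, 27/16, -405/128, 1701/256, -15309/1024, 72171/2048, -2814669/32768, 14073345/65536, …
Sym-product of L_f,L_g gives L₀ (≤ ord 1).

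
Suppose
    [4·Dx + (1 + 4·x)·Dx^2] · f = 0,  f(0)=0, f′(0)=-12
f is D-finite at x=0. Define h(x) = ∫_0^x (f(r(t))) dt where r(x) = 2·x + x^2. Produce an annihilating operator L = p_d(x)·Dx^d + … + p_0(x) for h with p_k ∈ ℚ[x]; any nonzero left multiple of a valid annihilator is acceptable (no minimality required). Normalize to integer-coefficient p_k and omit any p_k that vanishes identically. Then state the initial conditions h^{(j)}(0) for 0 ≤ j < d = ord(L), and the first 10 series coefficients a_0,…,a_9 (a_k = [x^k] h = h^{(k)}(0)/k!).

L = (7 + 8·x + 4·x^2)·Dx^2 + (1 + 9·x + 12·x^2 + 4·x^3)·Dx^3  (order 3).
h: a_k = 0, 0, -12, 28, -104, 2328/5, -11584/5, 12352, -484032/7, 1204288/3, …
ICs: h(0) = 0, h′(0) = 0, h′′(0) = -24.

f: a_k = 0, -12, 24, -64, 192, -3072/5, 2048, -49152/7, 24576, -262144/3, …
h₀=f(r): pull back L_f along r ⇒ L₀.
∫: right-multiply L₀ by Dx.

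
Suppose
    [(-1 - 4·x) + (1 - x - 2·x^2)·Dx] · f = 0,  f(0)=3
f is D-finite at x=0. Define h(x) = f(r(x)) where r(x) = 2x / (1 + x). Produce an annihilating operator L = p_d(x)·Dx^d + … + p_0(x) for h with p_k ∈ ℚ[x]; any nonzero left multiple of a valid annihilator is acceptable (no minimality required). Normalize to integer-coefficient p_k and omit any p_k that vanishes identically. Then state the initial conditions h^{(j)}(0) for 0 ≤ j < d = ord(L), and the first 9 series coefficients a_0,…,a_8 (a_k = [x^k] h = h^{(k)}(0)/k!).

L = (2 + 18·x) + (-1 - x + 9·x^2 + 9·x^3)·Dx  (order 1).
h: a_k = 3, 6, 30, 54, 270, 486, 2430, 4374, 21870, …
ICs: h(0) = 3.

f: a_k = 3, 3, 9, 15, 33, 63, 129, 255, 513, …
L₀ from L_f via x↦r, Dx↦r'^{-1}Dx.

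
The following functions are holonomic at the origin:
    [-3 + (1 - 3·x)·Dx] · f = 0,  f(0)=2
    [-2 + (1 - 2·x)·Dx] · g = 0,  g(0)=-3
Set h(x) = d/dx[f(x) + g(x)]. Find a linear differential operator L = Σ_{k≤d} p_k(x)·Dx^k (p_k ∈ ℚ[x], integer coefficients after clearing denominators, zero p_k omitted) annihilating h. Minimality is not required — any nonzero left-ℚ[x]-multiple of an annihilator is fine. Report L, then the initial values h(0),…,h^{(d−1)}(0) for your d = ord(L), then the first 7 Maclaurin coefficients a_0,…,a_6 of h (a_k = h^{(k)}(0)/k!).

L = 36 + (-15 + 36·x)·Dx + (1 - 5·x + 6·x^2)·Dx^2  (order 2).
h: a_k = 0, 12, 90, 456, 1950, 7596, 27930, …
ICs: h(0) = 0, h′(0) = 12.

f: a_k = 2, 6, 18, 54, 162, 486, 1458, …
g: a_k = -3, -6, -12, -24, -48, -96, -192, …
h₀=f+g: left-lcm gives L₀, ord ≤ 2.
Differentiate: ansatz ord ≤ ord L₀ ⇒ L.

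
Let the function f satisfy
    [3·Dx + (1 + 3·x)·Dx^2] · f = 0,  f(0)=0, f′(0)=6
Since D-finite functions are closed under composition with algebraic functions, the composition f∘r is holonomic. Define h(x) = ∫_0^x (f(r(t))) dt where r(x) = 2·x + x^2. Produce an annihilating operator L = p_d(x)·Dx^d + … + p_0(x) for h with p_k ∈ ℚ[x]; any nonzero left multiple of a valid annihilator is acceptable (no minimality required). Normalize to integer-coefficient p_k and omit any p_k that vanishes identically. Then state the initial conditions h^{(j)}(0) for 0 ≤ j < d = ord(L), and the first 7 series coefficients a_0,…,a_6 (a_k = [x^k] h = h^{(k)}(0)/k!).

f: a_k = 0, 6, -9, 18, -81/2, 486/5, -243, …
Substitute x→r, Dx→(1/r')Dx; clear ⇒ L₀.
h=∫₀ˣh₀: take L = L₀·Dx.
L = (5 + 6·x + 3·x^2)·Dx^2 + (1 + 7·x + 9·x^2 + 3·x^3)·Dx^3  (order 3).
h: a_k = 0, 0, 6, -10, 27, -441/5, 1602/5, …
ICs: h(0) = 0, h′(0) = 0, h′′(0) = 12.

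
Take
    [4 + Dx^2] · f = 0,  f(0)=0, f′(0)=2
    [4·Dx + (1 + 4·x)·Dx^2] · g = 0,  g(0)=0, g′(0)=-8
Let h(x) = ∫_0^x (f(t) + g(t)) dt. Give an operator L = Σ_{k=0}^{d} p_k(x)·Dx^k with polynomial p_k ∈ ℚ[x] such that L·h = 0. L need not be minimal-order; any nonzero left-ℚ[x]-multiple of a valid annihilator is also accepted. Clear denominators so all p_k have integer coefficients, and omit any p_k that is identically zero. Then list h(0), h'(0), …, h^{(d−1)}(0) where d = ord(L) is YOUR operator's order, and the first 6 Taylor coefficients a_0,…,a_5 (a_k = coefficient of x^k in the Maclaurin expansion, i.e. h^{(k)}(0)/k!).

f: a_k = 0, 2, 0, -4/3, 0, 4/15, …
g: a_k = 0, -8, 16, -128/3, 128, -2048/5, …
h₀=f+g: left-lcm gives L₀, ord ≤ 4.
Integrate: L := L₀·Dx.
L = (400 + 128·x + 256·x^2)·Dx^2 + (36 + 176·x + 192·x^2 + 256·x^3)·Dx^3 + (100 + 32·x + 64·x^2)·Dx^4 + (9 + 44·x + 48·x^2 + 64·x^3)·Dx^5  (order 5).
h: a_k = 0, 0, -3, 16/3, -11, 128/5, …
ICs: h(0) = 0, h′(0) = 0, h′′(0) = -6, h′′′(0) = 32, h′′′′(0) = -264.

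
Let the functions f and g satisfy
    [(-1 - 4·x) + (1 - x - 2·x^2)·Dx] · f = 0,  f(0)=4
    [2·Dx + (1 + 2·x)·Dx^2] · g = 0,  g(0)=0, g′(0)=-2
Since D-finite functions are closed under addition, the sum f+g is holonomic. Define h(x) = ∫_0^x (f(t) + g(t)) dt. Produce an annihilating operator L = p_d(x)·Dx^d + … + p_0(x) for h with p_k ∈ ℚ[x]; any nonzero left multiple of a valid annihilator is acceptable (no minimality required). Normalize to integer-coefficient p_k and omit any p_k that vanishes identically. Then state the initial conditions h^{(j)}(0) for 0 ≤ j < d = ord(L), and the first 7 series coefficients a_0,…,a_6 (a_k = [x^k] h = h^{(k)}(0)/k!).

L = (54 + 228·x + 432·x^2 + 288·x^3 + 192·x^4)·Dx^2 + (11 + 124·x + 464·x^2 + 704·x^3 + 592·x^4 + 320·x^5)·Dx^3 + (-4 - 19·x - 17·x^2 + 42·x^3 + 116·x^4 + 136·x^5 + 64·x^6)·Dx^4  (order 4).
h: a_k = 0, 4, 1, 14/3, 13/3, 48/5, 194/15, …
ICs: h(0) = 0, h′(0) = 4, h′′(0) = 2, h′′′(0) = 28.

f: a_k = 4, 4, 12, 20, 44, 84, 172, …
g: a_k = 0, -2, 2, -8/3, 4, -32/5, 32/3, …
h₀=f+g: left-lcm gives L₀, ord ≤ 3.
h=∫₀ˣh₀: take L = L₀·Dx.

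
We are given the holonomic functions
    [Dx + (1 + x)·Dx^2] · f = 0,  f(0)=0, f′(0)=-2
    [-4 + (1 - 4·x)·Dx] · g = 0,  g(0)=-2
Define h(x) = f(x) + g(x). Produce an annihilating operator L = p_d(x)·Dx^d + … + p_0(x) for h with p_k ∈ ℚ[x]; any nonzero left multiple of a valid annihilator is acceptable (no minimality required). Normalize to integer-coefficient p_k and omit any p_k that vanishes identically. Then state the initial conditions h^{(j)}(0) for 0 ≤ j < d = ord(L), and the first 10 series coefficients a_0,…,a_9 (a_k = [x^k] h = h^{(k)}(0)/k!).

f: a_k = 0, -2, 1, -2/3, 1/2, -2/5, 1/3, -2/7, 1/4, -2/9, …
g: a_k = -2, -8, -32, -128, -512, -2048, -8192, -32768, -131072, -524288, …
Sum ⇒ L₀ = lclm(L_f,L_g) in ℚ(x)⟨Dx⟩.
L = (-112 - 32·x)·Dx + (-94 - 208·x - 64·x^2)·Dx^2 + (9 - 23·x - 48·x^2 - 16·x^3)·Dx^3  (order 3).
h: a_k = -2, -10, -31, -386/3, -1023/2, -10242/5, -24575/3, -229378/7, -524287/4, -4718594/9, …
ICs: h(0) = -2, h′(0) = -10, h′′(0) = -62.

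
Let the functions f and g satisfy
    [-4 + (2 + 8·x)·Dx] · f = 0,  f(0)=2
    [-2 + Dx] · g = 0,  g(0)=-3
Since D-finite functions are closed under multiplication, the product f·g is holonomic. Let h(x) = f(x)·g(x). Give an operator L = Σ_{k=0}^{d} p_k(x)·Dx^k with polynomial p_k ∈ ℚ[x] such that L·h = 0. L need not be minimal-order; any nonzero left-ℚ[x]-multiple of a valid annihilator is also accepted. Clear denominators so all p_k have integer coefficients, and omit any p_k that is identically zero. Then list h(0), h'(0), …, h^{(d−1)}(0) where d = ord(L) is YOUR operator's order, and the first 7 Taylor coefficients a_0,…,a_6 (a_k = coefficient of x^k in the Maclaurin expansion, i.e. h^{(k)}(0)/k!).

f: a_k = 2, 4, -4, 8, -20, 56, -168, …
g: a_k = -3, -6, -6, -4, -2, -4/5, -4/15, …
L₀ := L_f ⊗_s L_g (sym. prod.), ord ≤ 1.
L = (-4 - 8·x) + (1 + 4·x)·Dx  (order 1).
h: a_k = -6, -24, -24, -32, 16, -448/5, 3904/15, …
ICs: h(0) = -6.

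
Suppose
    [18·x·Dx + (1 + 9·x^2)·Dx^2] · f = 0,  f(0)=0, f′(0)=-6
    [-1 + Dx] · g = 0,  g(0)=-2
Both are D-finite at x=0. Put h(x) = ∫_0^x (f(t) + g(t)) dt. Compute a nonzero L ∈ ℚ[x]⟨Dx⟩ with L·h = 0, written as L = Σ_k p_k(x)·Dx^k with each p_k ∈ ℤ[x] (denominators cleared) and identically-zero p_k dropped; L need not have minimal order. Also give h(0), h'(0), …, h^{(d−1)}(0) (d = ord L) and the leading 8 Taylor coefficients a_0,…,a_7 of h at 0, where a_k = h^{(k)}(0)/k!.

L = (18 - 18·x - 486·x^2 - 162·x^3)·Dx^2 + (-19 + 468·x^2 - 81·x^4)·Dx^3 + (1 + 18·x + 18·x^2 + 162·x^3 + 81·x^4)·Dx^4  (order 4).
h: a_k = 0, -2, -4, -1/3, 53/12, -1/60, -5833/360, -1/2520, …
ICs: h(0) = 0, h′(0) = -2, h′′(0) = -8, h′′′(0) = -2.

f: a_k = 0, -6, 0, 18, 0, -486/5, 0, 4374/7, …
g: a_k = -2, -2, -1, -1/3, -1/12, -1/60, -1/360, -1/2520, …
Sum ⇒ L₀ = lclm(L_f,L_g) in ℚ(x)⟨Dx⟩.
∫: right-multiply L₀ by Dx.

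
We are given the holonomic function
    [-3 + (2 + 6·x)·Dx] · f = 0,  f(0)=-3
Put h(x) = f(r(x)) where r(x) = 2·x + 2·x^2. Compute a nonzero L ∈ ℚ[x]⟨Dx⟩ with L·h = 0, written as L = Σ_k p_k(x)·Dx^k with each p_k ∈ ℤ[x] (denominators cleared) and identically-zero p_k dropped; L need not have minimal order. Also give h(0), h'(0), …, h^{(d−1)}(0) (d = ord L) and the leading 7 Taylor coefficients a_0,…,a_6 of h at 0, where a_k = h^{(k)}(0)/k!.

f: a_k = -3, -9/2, 27/8, -81/16, 1215/128, -5103/256, 45927/1024, …
L₀ from L_f via x↦r, Dx↦r'^{-1}Dx.
L = (-3 - 6·x) + (1 + 6·x + 6·x^2)·Dx  (order 1).
h: a_k = -3, -9, 9/2, -27/2, 351/8, -1215/8, 8829/16, …
ICs: h(0) = -3.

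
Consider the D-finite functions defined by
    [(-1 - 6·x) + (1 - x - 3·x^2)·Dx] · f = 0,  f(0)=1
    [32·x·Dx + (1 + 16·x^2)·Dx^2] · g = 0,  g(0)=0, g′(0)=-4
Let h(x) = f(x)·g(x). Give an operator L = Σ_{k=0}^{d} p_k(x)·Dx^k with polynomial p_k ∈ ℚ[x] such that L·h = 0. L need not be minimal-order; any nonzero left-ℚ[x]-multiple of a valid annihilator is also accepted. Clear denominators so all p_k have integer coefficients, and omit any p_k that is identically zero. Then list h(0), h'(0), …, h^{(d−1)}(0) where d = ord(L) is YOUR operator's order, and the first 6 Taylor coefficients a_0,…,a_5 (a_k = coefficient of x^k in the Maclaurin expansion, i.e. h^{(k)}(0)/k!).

f: a_k = 1, 1, 4, 7, 19, 40, …
g: a_k = 0, -4, 0, 64/3, 0, -1024/5, …
f·g: L₀ = L_f ⊗_s L_g, ord ≤ 1·2.
L = (6 + 32·x + 288·x^2) + (2 - 20·x + 64·x^2 + 288·x^3)·Dx + (-1 + x - 13·x^2 + 16·x^3 + 48·x^4)·Dx^2  (order 2).
h: a_k = 0, -4, -4, 16/3, -20/3, -2932/15, …
ICs: h(0) = 0, h′(0) = -4.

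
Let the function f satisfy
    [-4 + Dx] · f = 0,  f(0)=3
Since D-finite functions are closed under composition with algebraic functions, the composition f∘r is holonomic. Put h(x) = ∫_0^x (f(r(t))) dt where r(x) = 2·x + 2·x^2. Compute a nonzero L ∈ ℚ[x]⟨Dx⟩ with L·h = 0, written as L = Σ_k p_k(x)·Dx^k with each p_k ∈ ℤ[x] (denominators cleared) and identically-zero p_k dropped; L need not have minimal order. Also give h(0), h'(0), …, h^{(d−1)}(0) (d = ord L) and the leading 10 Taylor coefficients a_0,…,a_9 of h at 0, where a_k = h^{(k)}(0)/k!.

f: a_k = 3, 12, 24, 32, 32, 128/5, 256/15, 1024/105, 512/105, 2048/945, …
Substitute x→r, Dx→(1/r')Dx; clear ⇒ L₀.
h=∫h₀ ⇒ L = L₀·Dx.
L = (-8 - 16·x)·Dx + Dx^2  (order 2).
h: a_k = 0, 3, 12, 40, 112, 1376/5, 9088/15, 127744/105, 47360/21, 3682816/945, …
ICs: h(0) = 0, h′(0) = 3.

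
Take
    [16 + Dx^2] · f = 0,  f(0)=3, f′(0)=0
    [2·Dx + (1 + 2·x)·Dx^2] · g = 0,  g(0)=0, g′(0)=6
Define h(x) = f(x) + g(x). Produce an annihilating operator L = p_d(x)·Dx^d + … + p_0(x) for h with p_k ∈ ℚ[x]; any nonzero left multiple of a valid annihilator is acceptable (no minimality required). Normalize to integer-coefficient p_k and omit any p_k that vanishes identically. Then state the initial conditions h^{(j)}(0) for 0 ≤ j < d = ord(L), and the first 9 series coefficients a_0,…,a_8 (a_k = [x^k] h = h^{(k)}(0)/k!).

f: a_k = 3, 0, -24, 0, 32, 0, -256/15, 0, 512/105, …
g: a_k = 0, 6, -6, 8, -12, 96/5, -32, 384/7, -96, …
L₀ := lclm(L_f,L_g); ord L₀ ≤ 2+2.
L = (160 + 256·x + 256·x^2)·Dx + (48 + 224·x + 384·x^2 + 256·x^3)·Dx^2 + (10 + 16·x + 16·x^2)·Dx^3 + (3 + 14·x + 24·x^2 + 16·x^3)·Dx^4  (order 4).
h: a_k = 3, 6, -30, 8, 20, 96/5, -736/15, 384/7, -9568/105, …
ICs: h(0) = 3, h′(0) = 6, h′′(0) = -60, h′′′(0) = 48.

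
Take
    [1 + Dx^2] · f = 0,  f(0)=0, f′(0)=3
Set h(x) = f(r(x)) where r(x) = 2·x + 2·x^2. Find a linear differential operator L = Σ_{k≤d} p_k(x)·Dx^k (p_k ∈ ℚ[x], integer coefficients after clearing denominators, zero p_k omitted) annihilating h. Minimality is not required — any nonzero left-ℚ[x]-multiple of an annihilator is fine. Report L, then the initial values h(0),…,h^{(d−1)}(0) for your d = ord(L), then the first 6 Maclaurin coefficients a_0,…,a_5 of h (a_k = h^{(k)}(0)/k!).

f: a_k = 0, 3, 0, -1/2, 0, 1/40, …
h₀=f(r): pull back L_f along r ⇒ L₀.
L = (4 + 24·x + 48·x^2 + 32·x^3) - 2·Dx + (1 + 2·x)·Dx^2  (order 2).
h: a_k = 0, 6, 6, -4, -12, -56/5, …
ICs: h(0) = 0, h′(0) = 6.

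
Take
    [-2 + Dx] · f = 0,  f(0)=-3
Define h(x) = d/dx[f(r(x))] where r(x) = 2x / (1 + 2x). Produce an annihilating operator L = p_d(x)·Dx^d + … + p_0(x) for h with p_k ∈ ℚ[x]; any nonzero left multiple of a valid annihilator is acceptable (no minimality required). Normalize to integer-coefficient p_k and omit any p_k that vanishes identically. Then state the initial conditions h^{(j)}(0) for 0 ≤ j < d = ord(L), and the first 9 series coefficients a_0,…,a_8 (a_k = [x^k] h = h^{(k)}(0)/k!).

L = -8·x + (-1 - 4·x - 4·x^2)·Dx  (order 1).
h: a_k = -12, 0, 48, -128, 192, -512/5, -1280/3, 65536/35, -72704/15, …
ICs: h(0) = -12.

f: a_k = -3, -6, -6, -4, -2, -4/5, -4/15, -8/105, -2/105, …
L₀ from L_f via x↦r, Dx↦r'^{-1}Dx.
h=h₀': d/dx-closure on L₀ ⇒ L.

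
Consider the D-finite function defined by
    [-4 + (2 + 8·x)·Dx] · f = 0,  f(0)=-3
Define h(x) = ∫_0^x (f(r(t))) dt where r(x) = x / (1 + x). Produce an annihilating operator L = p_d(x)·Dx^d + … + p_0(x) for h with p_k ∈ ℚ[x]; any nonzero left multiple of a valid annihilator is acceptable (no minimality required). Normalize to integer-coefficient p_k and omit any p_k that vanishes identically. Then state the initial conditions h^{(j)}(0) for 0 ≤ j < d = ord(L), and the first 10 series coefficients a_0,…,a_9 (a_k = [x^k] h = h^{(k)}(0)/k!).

L = -2·Dx + (1 + 6·x + 5·x^2)·Dx^2  (order 2).
h: a_k = 0, -3, -3, 4, -15/2, 18, -51, 1128/7, -2193/4, 5900/3, …
ICs: h(0) = 0, h′(0) = -3.

f: a_k = -3, -6, 6, -12, 30, -84, 252, -792, 2574, -8580, …
f∘r: x↦r, Dx↦Dx/r' in L_f ⇒ L₀.
∫: right-multiply L₀ by Dx.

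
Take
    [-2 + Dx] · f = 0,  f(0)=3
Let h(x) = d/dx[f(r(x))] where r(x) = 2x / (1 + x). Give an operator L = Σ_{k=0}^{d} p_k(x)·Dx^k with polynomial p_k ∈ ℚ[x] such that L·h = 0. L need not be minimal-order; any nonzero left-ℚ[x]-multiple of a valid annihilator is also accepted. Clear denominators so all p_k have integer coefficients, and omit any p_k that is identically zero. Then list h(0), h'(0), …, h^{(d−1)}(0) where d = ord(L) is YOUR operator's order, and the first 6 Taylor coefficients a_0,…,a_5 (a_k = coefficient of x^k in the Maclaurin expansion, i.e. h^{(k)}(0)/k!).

L = (2 - 2·x) + (-1 - 2·x - x^2)·Dx  (order 1).
h: a_k = 12, 24, -12, -16, 28, -88/5, …
ICs: h(0) = 12.

f: a_k = 3, 6, 6, 4, 2, 4/5, …
h₀=f(r): pull back L_f along r ⇒ L₀.
Differentiate: ansatz ord ≤ ord L₀ ⇒ L.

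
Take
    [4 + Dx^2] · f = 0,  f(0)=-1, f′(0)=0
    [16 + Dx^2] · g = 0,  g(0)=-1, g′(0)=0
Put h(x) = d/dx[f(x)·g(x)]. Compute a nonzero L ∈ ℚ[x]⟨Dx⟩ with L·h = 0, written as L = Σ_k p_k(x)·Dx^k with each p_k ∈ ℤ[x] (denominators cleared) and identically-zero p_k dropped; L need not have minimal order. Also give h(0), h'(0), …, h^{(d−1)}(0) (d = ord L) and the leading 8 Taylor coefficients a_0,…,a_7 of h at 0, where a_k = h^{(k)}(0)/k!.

f: a_k = -1, 0, 2, 0, -2/3, 0, 4/45, 0, …
g: a_k = -1, 0, 8, 0, -32/3, 0, 256/45, 0, …
f·g: L₀ = L_f ⊗_s L_g, ord ≤ 2·2.
h=h₀': d/dx-closure on L₀ ⇒ L.
L = 144 + 40·Dx^2 + Dx^4  (order 4).
h: a_k = 0, -20, 0, 328/3, 0, -584/3, 0, 52496/315, …
ICs: h(0) = 0, h′(0) = -20, h′′(0) = 0, h′′′(0) = 656.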